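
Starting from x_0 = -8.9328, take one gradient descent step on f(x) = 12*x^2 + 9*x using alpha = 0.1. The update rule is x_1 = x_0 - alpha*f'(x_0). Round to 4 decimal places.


We compute the gradient at x_0 and apply the update.
f'(x) = 24*x + 9
f'(-8.9328) = 24*-8.9328 + 9 = -205.3872
x_1 = -8.9328 - 0.1*-205.3872 = 11.6059


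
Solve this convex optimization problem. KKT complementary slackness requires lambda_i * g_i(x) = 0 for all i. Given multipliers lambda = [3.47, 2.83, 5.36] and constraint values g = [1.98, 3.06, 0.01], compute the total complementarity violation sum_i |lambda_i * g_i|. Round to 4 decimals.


KKT complementary slackness check:
lambda_1 * g_1 = 3.47 * 1.98 = 6.8706
lambda_2 * g_2 = 2.83 * 3.06 = 8.6598
lambda_3 * g_3 = 5.36 * 0.01 = 0.0536
Total violation = 6.8706 + 8.6598 + 0.0536 = 15.584


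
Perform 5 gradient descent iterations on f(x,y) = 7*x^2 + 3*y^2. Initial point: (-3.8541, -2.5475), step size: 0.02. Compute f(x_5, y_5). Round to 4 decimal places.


Gradient descent on f(x,y) = 7*x^2 + 3*y^2.
Starting point: (-3.8541, -2.5475), alpha = 0.02
Step 1: grad_x = 2*7*-3.8541 = -53.9574, grad_y = 2*3*-2.5475 = -15.285
  x_1 = -3.8541 - 0.02*-53.9574 = -2.775
  y_1 = -2.5475 - 0.02*-15.285 = -2.2418
Step 2: grad_x = 2*7*-2.775 = -38.8493, grad_y = 2*3*-2.2418 = -13.4508
  x_2 = -2.775 - 0.02*-38.8493 = -1.998
  y_2 = -2.2418 - 0.02*-13.4508 = -1.9728
Step 3: grad_x = 2*7*-1.998 = -27.9715, grad_y = 2*3*-1.9728 = -11.8367
  x_3 = -1.998 - 0.02*-27.9715 = -1.4385
  y_3 = -1.9728 - 0.02*-11.8367 = -1.736
Step 4: grad_x = 2*7*-1.4385 = -20.1395, grad_y = 2*3*-1.736 = -10.4163
  x_4 = -1.4385 - 0.02*-20.1395 = -1.0357
  y_4 = -1.736 - 0.02*-10.4163 = -1.5277
Step 5: grad_x = 2*7*-1.0357 = -14.5004, grad_y = 2*3*-1.5277 = -9.1663
  x_5 = -1.0357 - 0.02*-14.5004 = -0.7457
  y_5 = -1.5277 - 0.02*-9.1663 = -1.3444
f(-0.7457, -1.3444) = 7*(-0.7457)^2 + 3*(-1.3444)^2 = 9.3151


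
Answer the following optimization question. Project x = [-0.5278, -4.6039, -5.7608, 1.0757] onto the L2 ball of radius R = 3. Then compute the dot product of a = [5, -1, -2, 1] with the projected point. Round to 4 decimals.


Step 1: Compute ||x|| (intermediates to 6 decimals).
||x|| = sqrt((-0.5278)^2 + (-4.6039)^2 + (-5.7608)^2 + 1.0757^2) = 7.471172
Step 2: Project.
Since ||x|| > R, scale = R/||x|| = 3/7.471172 = 0.401543, proj(x) = scale * x
proj(x) = [-0.211934, -1.848664, -2.313209, 0.43194]
Step 3: Dot product.
a^T * proj(x) = 5*(-0.211934) - 1*(-1.848664) - 2*(-2.313209) + 1*0.43194 = 5.8474


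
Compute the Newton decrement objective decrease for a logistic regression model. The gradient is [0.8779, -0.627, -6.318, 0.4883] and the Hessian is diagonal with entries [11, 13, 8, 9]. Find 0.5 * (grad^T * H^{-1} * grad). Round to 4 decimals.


Step 1: H is diagonal, so H^(-1) * g = [0.0798, -0.0482, -0.7898, 0.0543].
Step 2: g^T H^(-1) g = sum_i g_i^2 / H_ii
  = (0.8779)^2/11 + (-0.627)^2/13 + (-6.318)^2/8 + (0.4883)^2/9
  = 0.0701 + 0.0302 + 4.9896 + 0.0265 = 5.1164
Step 3: Objective decrease = 0.5 * g^T H^(-1) g = 2.5582


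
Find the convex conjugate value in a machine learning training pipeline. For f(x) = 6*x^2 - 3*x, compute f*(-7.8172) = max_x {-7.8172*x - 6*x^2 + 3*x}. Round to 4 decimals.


f*(y) = sup_x {y*x - a*x^2 - b*x} = sup_x {(y-b)*x - a*x^2}
FOC: (y - b) - 2a*x = 0 => x* = (y - b)/(2a)
x* = (-7.8172 + 3)/(2*6) = -0.4014
f*(-7.8172) = (y-b)^2/(4a) = (-7.8172 + 3)^2/(4*6)
= 23.2054/24 = 0.9669


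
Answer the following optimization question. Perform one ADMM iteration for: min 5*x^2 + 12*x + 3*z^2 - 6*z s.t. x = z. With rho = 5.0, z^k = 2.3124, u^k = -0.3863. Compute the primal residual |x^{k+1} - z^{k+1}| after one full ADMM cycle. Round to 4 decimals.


ADMM iteration with rho = 5.0, z^k = 2.3124, u^k = -0.3863
Step 1: x-update.
Minimize 5*x^2 + 12*x + (5.0/2)*(x - 2.3124 - 0.3863)^2
FOC: (2*5 + 5.0)*x = -12 + 5.0*(2.3124 + 0.3863)
x^{k+1} = 0.0996
Step 2: z-update.
Minimize 3*z^2 - 6*z + (5.0/2)*(0.0996 - z - 0.3863)^2
FOC: (2*3 + 5.0)*z = 6 + 5.0*(0.0996 - 0.3863)
z^{k+1} = 0.4151
Step 3: u-update.
u^{k+1} = -0.3863 + 0.0996 - 0.4151 = -0.7019
Step 4: Primal residual = |0.0996 - 0.4151| = 0.3156


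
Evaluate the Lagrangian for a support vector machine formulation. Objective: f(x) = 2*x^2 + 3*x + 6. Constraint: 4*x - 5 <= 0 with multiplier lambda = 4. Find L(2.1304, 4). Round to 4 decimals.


Step 1: Evaluate f(x).
f(2.1304) = 2*2.1304^2 + 3*2.1304 + 6 = 21.4684
Step 2: Evaluate g(x).
g(2.1304) = 4*2.1304 - 5 = 3.5216
Step 3: Compute Lagrangian.
L = 21.4684 + 4*3.5216 = 35.5548


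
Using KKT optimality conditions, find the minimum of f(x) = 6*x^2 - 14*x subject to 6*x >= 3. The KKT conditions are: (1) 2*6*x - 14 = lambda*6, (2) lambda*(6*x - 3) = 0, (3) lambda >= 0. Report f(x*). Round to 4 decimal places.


Step 1: Try lambda = 0 (constraint inactive).
Stationarity: 2*6*x - 14 = 0
x* = 14/(2*6) = 7/6 = 1.1667 (rounded; the exact value 7/6 is used below)
Check constraint: 6*1.1667 = 7.0002 >= 3 -- satisfied.
Step 2: Compute optimal value.
f(x*) = 6*(7/6)^2 - 14*(7/6) = -8.1667


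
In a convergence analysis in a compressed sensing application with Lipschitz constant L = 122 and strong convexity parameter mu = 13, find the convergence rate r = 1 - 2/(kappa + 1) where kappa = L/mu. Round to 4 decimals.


Step 1: Compute the condition number.
kappa = L/mu = 122/13 = 9.3846
Step 2: Compute the convergence rate.
r = 1 - 2/(kappa + 1) = 1 - 2*mu/(L + mu) = (L - mu)/(L + mu) = 109/135 = 0.8074


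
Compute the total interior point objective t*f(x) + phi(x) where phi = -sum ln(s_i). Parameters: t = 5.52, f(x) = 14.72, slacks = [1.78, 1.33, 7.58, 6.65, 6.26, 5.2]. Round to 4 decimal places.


Step 1: Compute log-barrier.
ln values: [0.5766, 0.2852, 2.0255, 1.8946, 1.8342, 1.6487]
phi = -(0.5766 + 0.2852 + 2.0255 + 1.8946 + 1.8342 + 1.6487) = -8.2648
Step 2: Compute augmented objective.
t*f(x) = 5.52*14.72 = 81.2544
Total = 81.2544 - 8.2648 = 72.9896


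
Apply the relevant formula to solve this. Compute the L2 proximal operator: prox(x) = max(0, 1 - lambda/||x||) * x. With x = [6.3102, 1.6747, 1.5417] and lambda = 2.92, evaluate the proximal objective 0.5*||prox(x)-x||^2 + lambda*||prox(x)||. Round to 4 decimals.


Step 1: Compute ||x||.
||x|| = 6.7082
Step 2: Compute scaling factor.
scale = max(0, 1 - 2.92/6.7082) = 0.5647
Step 3: prox(x) = [3.5634, 0.9457, 0.8706]
||prox(x)|| = 3.7882
Step 4: Proximal objective.
0.5*||prox-x||^2 = 4.2632
lambda*||prox|| = 11.0615
Total = 15.3248


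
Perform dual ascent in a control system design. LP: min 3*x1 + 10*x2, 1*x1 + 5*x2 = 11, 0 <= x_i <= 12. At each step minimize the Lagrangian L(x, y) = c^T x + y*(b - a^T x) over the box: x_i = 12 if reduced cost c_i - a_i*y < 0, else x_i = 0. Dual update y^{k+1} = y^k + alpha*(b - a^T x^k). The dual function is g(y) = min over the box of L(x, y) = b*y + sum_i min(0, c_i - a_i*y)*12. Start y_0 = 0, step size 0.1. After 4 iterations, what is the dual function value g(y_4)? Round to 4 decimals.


Dual ascent for LP: min 3*x1 + 10*x2, 1*x1 + 5*x2 = 11, 0 <= x_i <= 12
Step 1: y^k = 0.0, reduced costs: (3.0, 10.0)
  x^k = (0.0, 0.0), subgradient = b - a^T x = 11.0
  y^{k+1} = 0.0 + 0.1*11.0 = 1.1
Step 2: y^k = 1.1, reduced costs: (1.9, 4.5)
  x^k = (0.0, 0.0), subgradient = b - a^T x = 11.0
  y^{k+1} = 1.1 + 0.1*11.0 = 2.2
Step 3: y^k = 2.2, reduced costs: (0.8, -1.0)
  x^k = (0.0, 12.0), subgradient = b - a^T x = -49.0
  y^{k+1} = 2.2 + 0.1*-49.0 = -2.7
Step 4: y^k = -2.7, reduced costs: (5.7, 23.5)
  x^k = (0.0, 0.0), subgradient = b - a^T x = 11.0
  y^{k+1} = -2.7 + 0.1*11.0 = -1.6
Dual objective at y_4 = -1.6: reduced costs (4.6, 18.0), box minimizer x = (0.0, 0.0)
g(y_4) = b*y + (c1 - a1*y)*x1 + (c2 - a2*y)*x2 = 11*(-1.6) + 4.6*0.0 + 18.0*0.0 = -17.6 + 0.0 + 0.0 = -17.6


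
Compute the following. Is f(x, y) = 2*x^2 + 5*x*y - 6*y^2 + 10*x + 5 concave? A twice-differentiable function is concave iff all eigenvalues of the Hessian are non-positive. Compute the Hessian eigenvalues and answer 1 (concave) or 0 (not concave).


The Hessian of f(x,y) = 2*x^2 + 5*x*y - 6*y^2 + 10*x + 5 is:
H = [[4, 5], [5, -12]]
Trace = 4 - 12 = -8
Determinant = 4*-12 - (5)^2 = -73
Discriminant = (-8)^2 - 4*-73 = 356.0
Eigenvalues: lambda_1 = -13.434, lambda_2 = 5.434
The function is not concave.

0


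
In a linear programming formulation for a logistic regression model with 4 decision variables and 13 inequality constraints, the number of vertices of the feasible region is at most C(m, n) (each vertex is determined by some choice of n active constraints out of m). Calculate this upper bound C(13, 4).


Each vertex corresponds to some choice of n active constraints out of m, so the number of vertices is at most C(m, n) = m! / (n!(m-n)!).
m = 13, n = 4
Numerator: 13 * 12 * 11 * 10
Denominator: 4! = 24
C(13, 4) = 715


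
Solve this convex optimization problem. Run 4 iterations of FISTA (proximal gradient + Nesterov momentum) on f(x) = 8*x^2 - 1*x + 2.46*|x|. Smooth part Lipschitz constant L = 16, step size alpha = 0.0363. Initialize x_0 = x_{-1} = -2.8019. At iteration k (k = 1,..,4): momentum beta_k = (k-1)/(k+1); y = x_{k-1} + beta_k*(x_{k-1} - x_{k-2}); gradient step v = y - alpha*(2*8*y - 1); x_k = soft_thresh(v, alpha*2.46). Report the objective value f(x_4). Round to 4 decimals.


FISTA on f(x) = 8*x^2 - 1*x + 2.46*|x|
L = 16, alpha = 0.0363
Iteration 1: beta = 0.0, y = -2.8019 + 0.0*(-2.8019 + 2.8019) = -2.8019
  grad(y) = -45.8304, v = y - alpha*grad = -1.1383
  prox(v) = soft_thresh(-1.1383, 0.0893) = -1.049
Iteration 2: beta = 0.3333, y = -1.049 + 0.3333*(-1.049 + 2.8019) = -0.4646
  grad(y) = -8.4343, v = y - alpha*grad = -0.1585
  prox(v) = soft_thresh(-0.1585, 0.0893) = -0.0692
Iteration 3: beta = 0.5, y = -0.0692 + 0.5*(-0.0692 + 1.049) = 0.4207
  grad(y) = 5.7313, v = y - alpha*grad = 0.2127
  prox(v) = soft_thresh(0.2127, 0.0893) = 0.1234
Iteration 4: beta = 0.6, y = 0.1234 + 0.6*(0.1234 + 0.0692) = 0.2389
  grad(y) = 2.8222, v = y - alpha*grad = 0.1364
  prox(v) = soft_thresh(0.1364, 0.0893) = 0.0471
f(x_4) = 8*0.0471^2 - 1*0.0471 + 2.46*|0.0471| = 0.0866


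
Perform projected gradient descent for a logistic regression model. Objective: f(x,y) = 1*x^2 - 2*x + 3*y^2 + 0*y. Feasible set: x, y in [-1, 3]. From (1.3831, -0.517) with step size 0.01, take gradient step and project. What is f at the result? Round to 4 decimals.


Step 1: Compute gradient at (1.3831, -0.517).
grad_x = 2*1*1.3831 - 2 = 0.7662
grad_y = 2*3*-0.517 + 0 = -3.102
Step 2: Gradient step.
x_raw = 1.3831 - 0.01*0.7662 = 1.3754
y_raw = -0.517 - 0.01*-3.102 = -0.486
Step 3: Project onto [-1, 3].
x_proj = clip(1.3754) = 1.3754
y_proj = clip(-0.486) = -0.486
Step 4: Evaluate f.
f(1.3754, -0.486) = -0.1505


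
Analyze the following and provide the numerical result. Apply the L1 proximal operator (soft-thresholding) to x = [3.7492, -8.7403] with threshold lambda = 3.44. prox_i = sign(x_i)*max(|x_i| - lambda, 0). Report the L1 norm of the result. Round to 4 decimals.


Soft-thresholding with lambda = 3.44:
prox(3.7492) = sign(3.7492)*max(|3.7492| - 3.44, 0) = 0.3092
prox(-8.7403) = sign(-8.7403)*max(|-8.7403| - 3.44, 0) = -5.3003
prox(x) = [0.3092, -5.3003]
||prox(x)||_1 = 0.3092 + 5.3003 = 5.6095


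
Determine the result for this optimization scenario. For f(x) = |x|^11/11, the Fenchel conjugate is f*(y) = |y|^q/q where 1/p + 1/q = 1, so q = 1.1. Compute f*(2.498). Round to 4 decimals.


The conjugate exponent q satisfies 1/p + 1/q = 1.
p = 11, so q = 11/(11 - 1) = 1.1
|y|^q = 2.498^1.1 = 2.7375
f*(2.498) = 2.7375 / 1.1 = 2.4886


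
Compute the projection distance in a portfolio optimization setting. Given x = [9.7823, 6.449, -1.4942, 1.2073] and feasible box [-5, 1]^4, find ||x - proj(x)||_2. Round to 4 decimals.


Project each component onto [-5, 1].
clip(9.7823) = 1.0, clip(6.449) = 1.0, clip(-1.4942) = -1.4942, clip(1.2073) = 1.0
Projection = [1.0, 1.0, -1.4942, 1.0]
Squared diffs: [77.1288, 29.6916, 0.0, 0.043]
Distance = sqrt(106.8634) = 10.3375


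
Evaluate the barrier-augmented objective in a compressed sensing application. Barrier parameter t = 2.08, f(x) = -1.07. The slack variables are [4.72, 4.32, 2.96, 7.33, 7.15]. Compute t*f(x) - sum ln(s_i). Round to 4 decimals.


Step 1: Compute log-barrier.
ln values: [1.5518, 1.4633, 1.0852, 1.992, 1.9671]
phi = -(1.5518 + 1.4633 + 1.0852 + 1.992 + 1.9671) = -8.0593
Step 2: Compute augmented objective.
t*f(x) = 2.08*-1.07 = -2.2256
Total = -2.2256 - 8.0593 = -10.2849


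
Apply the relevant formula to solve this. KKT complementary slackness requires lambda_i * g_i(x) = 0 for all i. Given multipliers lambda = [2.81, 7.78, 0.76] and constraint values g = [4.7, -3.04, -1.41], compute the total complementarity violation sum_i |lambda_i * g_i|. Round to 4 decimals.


KKT complementary slackness check:
lambda_1 * g_1 = 2.81 * 4.7 = 13.207
lambda_2 * g_2 = 7.78 * -3.04 = -23.6512
lambda_3 * g_3 = 0.76 * -1.41 = -1.0716
Total violation = 13.207 + 23.6512 + 1.0716 = 37.9298


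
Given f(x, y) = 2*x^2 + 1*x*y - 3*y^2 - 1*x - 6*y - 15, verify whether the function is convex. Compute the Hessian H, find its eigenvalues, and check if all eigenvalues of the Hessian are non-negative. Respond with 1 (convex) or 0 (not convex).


The Hessian of f(x,y) = 2*x^2 + 1*x*y - 3*y^2 - 1*x - 6*y - 15 is:
H = [[4, 1], [1, -6]]
Trace = 4 - 6 = -2
Determinant = 4*-6 - (1)^2 = -25
Discriminant = (-2)^2 - 4*-25 = 104.0
Eigenvalues: lambda_1 = -6.099, lambda_2 = 4.099
The function is not convex.

0


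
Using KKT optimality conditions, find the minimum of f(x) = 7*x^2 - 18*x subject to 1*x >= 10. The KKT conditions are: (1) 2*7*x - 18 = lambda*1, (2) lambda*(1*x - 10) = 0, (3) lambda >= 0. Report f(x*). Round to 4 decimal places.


Step 1: Try lambda = 0 (constraint inactive).
x_unc = 18/(2*7) = 1.2857
Check: 1*1.2857 = 1.2857 < 10 -- violated!
Step 2: Constraint must be active: 1*x = 10
x* = 10/1 = 10.0
lambda = (2*7*10.0 - 18)/1 = 122.0
Step 3: Compute optimal value.
f(x*) = 7*10.0^2 - 18*10.0 = 520.0


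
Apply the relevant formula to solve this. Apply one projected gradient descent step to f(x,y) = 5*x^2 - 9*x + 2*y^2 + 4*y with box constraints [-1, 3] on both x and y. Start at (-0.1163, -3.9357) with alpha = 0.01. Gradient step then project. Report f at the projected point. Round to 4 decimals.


Step 1: Compute gradient at (-0.1163, -3.9357).
grad_x = 2*5*-0.1163 - 9 = -10.163
grad_y = 2*2*-3.9357 + 4 = -11.7428
Step 2: Gradient step.
x_raw = -0.1163 - 0.01*-10.163 = -0.0147
y_raw = -3.9357 - 0.01*-11.7428 = -3.8183
Step 3: Project onto [-1, 3].
x_proj = clip(-0.0147) = -0.0147
y_proj = clip(-3.8183) = -1.0
Step 4: Evaluate f.
f(-0.0147, -1.0) = -1.8669


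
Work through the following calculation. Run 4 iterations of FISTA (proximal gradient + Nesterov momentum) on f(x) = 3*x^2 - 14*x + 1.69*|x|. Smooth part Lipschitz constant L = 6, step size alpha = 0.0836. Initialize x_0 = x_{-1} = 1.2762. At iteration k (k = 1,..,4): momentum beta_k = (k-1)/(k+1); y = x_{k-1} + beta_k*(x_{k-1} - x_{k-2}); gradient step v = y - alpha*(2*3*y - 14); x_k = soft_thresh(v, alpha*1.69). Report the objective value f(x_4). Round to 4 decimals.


FISTA on f(x) = 3*x^2 - 14*x + 1.69*|x|
L = 6, alpha = 0.0836
Iteration 1: beta = 0.0, y = 1.2762 + 0.0*(1.2762 - 1.2762) = 1.2762
  grad(y) = -6.3428, v = y - alpha*grad = 1.8065
  prox(v) = soft_thresh(1.8065, 0.1413) = 1.6652
Iteration 2: beta = 0.3333, y = 1.6652 + 0.3333*(1.6652 - 1.2762) = 1.7948
  grad(y) = -3.231, v = y - alpha*grad = 2.0649
  prox(v) = soft_thresh(2.0649, 0.1413) = 1.9237
Iteration 3: beta = 0.5, y = 1.9237 + 0.5*(1.9237 - 1.6652) = 2.0529
  grad(y) = -1.6826, v = y - alpha*grad = 2.1936
  prox(v) = soft_thresh(2.1936, 0.1413) = 2.0523
Iteration 4: beta = 0.6, y = 2.0523 + 0.6*(2.0523 - 1.9237) = 2.1295
  grad(y) = -1.2233, v = y - alpha*grad = 2.2317
  prox(v) = soft_thresh(2.2317, 0.1413) = 2.0904
f(x_4) = 3*2.0904^2 - 14*2.0904 + 1.69*|2.0904| = -12.6235


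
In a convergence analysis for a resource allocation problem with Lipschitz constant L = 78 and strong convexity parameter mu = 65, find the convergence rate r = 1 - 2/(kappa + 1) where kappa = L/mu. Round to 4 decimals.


Step 1: Compute the condition number.
kappa = L/mu = 78/65 = 1.2
Step 2: Compute the convergence rate.
r = 1 - 2/(kappa + 1) = 1 - 2*mu/(L + mu) = (L - mu)/(L + mu) = 13/143 = 0.0909


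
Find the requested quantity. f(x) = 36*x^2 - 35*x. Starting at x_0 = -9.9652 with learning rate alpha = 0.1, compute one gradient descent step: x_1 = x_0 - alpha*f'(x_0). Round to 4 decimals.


We compute the gradient at x_0 and apply the update.
f'(x) = 72*x - 35
f'(-9.9652) = 72*-9.9652 - 35 = -752.4944
x_1 = -9.9652 - 0.1*-752.4944 = 65.2842


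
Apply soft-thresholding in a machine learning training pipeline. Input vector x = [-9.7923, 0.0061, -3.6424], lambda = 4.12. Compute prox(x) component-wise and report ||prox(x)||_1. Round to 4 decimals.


Soft-thresholding with lambda = 4.12:
prox(-9.7923) = sign(-9.7923)*max(|-9.7923| - 4.12, 0) = -5.6723
prox(0.0061) = sign(0.0061)*max(|0.0061| - 4.12, 0) = 0.0
prox(-3.6424) = sign(-3.6424)*max(|-3.6424| - 4.12, 0) = 0.0
prox(x) = [-5.6723, 0.0, 0.0]
||prox(x)||_1 = 5.6723 + 0.0 + 0.0 = 5.6723


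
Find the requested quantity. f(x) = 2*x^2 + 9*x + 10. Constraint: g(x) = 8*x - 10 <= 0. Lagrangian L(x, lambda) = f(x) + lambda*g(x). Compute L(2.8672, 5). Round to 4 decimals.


Step 1: Evaluate f(x).
f(2.8672) = 2*2.8672^2 + 9*2.8672 + 10 = 52.2465
Step 2: Evaluate g(x).
g(2.8672) = 8*2.8672 - 10 = 12.9376
Step 3: Compute Lagrangian.
L = 52.2465 + 5*12.9376 = 116.9345


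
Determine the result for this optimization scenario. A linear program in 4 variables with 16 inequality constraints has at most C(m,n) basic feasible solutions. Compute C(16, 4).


Each vertex corresponds to some choice of n active constraints out of m, so the number of vertices is at most C(m, n) = m! / (n!(m-n)!).
m = 16, n = 4
Numerator: 16 * 15 * 14 * 13
Denominator: 4! = 24
C(16, 4) = 1820


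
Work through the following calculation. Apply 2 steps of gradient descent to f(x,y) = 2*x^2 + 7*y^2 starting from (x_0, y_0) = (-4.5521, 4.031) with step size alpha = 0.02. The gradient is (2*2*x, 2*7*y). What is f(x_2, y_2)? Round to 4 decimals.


Gradient descent on f(x,y) = 2*x^2 + 7*y^2.
Starting point: (-4.5521, 4.031), alpha = 0.02
Step 1: grad_x = 2*2*-4.5521 = -18.2084, grad_y = 2*7*4.031 = 56.434
  x_1 = -4.5521 - 0.02*-18.2084 = -4.1879
  y_1 = 4.031 - 0.02*56.434 = 2.9023
Step 2: grad_x = 2*2*-4.1879 = -16.7517, grad_y = 2*7*2.9023 = 40.6325
  x_2 = -4.1879 - 0.02*-16.7517 = -3.8529
  y_2 = 2.9023 - 0.02*40.6325 = 2.0897
f(-3.8529, 2.0897) = 2*(-3.8529)^2 + 7*2.0897^2 = 60.2567


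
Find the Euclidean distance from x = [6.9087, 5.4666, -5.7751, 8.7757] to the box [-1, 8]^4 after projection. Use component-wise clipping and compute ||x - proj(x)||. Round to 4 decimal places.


Project each component onto [-1, 8].
clip(6.9087) = 6.9087, clip(5.4666) = 5.4666, clip(-5.7751) = -1.0, clip(8.7757) = 8.0
Projection = [6.9087, 5.4666, -1.0, 8.0]
Squared diffs: [0.0, 0.0, 22.8016, 0.6017]
Distance = sqrt(23.4033) = 4.8377


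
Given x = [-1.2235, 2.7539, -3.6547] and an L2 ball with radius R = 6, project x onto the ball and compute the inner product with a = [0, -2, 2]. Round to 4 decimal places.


Step 1: Compute ||x|| (intermediates to 6 decimals).
||x|| = sqrt((-1.2235)^2 + 2.7539^2 + (-3.6547)^2) = 4.73685
Step 2: Project.
Since ||x|| <= R, proj = x (no scaling needed).
proj(x) = [-1.2235, 2.7539, -3.6547]
Step 3: Dot product.
a^T * proj(x) = 0*(-1.2235) - 2*2.7539 + 2*(-3.6547) = -12.8172


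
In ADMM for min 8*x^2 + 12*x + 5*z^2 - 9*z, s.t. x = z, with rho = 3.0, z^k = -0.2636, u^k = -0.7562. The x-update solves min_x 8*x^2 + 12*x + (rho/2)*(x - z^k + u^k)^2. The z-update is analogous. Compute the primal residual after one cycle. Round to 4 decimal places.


ADMM iteration with rho = 3.0, z^k = -0.2636, u^k = -0.7562
Step 1: x-update.
Minimize 8*x^2 + 12*x + (3.0/2)*(x + 0.2636 - 0.7562)^2
FOC: (2*8 + 3.0)*x = -12 + 3.0*(-0.2636 + 0.7562)
x^{k+1} = -0.5538
Step 2: z-update.
Minimize 5*z^2 - 9*z + (3.0/2)*(-0.5538 - z - 0.7562)^2
FOC: (2*5 + 3.0)*z = 9 + 3.0*(-0.5538 - 0.7562)
z^{k+1} = 0.39
Step 3: u-update.
u^{k+1} = -0.7562 - 0.5538 - 0.39 = -1.7
Step 4: Primal residual = |-0.5538 - 0.39| = 0.9438


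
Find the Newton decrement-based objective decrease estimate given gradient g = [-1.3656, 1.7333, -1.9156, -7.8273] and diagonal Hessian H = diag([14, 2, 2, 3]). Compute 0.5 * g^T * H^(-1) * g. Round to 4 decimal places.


Step 1: H is diagonal, so H^(-1) * g = [-0.0975, 0.8667, -0.9578, -2.6091].
Step 2: g^T H^(-1) g = sum_i g_i^2 / H_ii
  = (-1.3656)^2/14 + (1.7333)^2/2 + (-1.9156)^2/2 + (-7.8273)^2/3
  = 0.1332 + 1.5022 + 1.8348 + 20.4222 = 23.8923
Step 3: Objective decrease = 0.5 * g^T H^(-1) g = 11.9462


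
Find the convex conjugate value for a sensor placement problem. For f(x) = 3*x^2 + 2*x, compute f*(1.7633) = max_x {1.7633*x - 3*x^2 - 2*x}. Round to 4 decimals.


f*(y) = sup_x {y*x - a*x^2 - b*x} = sup_x {(y-b)*x - a*x^2}
FOC: (y - b) - 2a*x = 0 => x* = (y - b)/(2a)
x* = (1.7633 - 2)/(2*3) = -0.0395
f*(1.7633) = (y-b)^2/(4a) = (1.7633 - 2)^2/(4*3)
= 0.056/12 = 0.0047


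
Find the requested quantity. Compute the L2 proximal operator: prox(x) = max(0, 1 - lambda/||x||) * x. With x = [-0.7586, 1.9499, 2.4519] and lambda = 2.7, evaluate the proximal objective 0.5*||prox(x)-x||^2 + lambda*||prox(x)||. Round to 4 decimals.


Step 1: Compute ||x||.
||x|| = 3.2233
Step 2: Compute scaling factor.
scale = max(0, 1 - 2.7/3.2233) = 0.1623
Step 3: prox(x) = [-0.1231, 0.3165, 0.398]
||prox(x)|| = 0.5233
Step 4: Proximal objective.
0.5*||prox-x||^2 = 3.645
lambda*||prox|| = 1.4129
Total = 5.0578


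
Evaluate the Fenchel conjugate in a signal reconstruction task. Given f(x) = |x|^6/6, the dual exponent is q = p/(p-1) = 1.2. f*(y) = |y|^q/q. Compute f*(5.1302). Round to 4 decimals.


The conjugate exponent q satisfies 1/p + 1/q = 1.
p = 6, so q = 6/(6 - 1) = 1.2
|y|^q = 5.1302^1.2 = 7.1148
f*(5.1302) = 7.1148 / 1.2 = 5.929


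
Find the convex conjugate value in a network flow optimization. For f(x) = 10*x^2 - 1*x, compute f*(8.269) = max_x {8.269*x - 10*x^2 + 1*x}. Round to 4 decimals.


f*(y) = sup_x {y*x - a*x^2 - b*x} = sup_x {(y-b)*x - a*x^2}
FOC: (y - b) - 2a*x = 0 => x* = (y - b)/(2a)
x* = (8.269 + 1)/(2*10) = 0.4635
f*(8.269) = (y-b)^2/(4a) = (8.269 + 1)^2/(4*10)
= 85.9144/40 = 2.1479


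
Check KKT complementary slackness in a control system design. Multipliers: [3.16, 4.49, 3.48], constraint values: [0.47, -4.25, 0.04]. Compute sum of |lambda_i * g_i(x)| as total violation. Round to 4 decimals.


KKT complementary slackness check:
lambda_1 * g_1 = 3.16 * 0.47 = 1.4852
lambda_2 * g_2 = 4.49 * -4.25 = -19.0825
lambda_3 * g_3 = 3.48 * 0.04 = 0.1392
Total violation = 1.4852 + 19.0825 + 0.1392 = 20.7069


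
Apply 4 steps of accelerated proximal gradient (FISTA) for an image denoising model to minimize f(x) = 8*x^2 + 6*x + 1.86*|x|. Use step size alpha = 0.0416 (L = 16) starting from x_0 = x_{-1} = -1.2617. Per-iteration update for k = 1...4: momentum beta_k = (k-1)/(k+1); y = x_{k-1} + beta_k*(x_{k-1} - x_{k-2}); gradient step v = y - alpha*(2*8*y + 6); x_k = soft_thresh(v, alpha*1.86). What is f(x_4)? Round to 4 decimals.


FISTA on f(x) = 8*x^2 + 6*x + 1.86*|x|
L = 16, alpha = 0.0416
Iteration 1: beta = 0.0, y = -1.2617 + 0.0*(-1.2617 + 1.2617) = -1.2617
  grad(y) = -14.1872, v = y - alpha*grad = -0.6715
  prox(v) = soft_thresh(-0.6715, 0.0774) = -0.5941
Iteration 2: beta = 0.3333, y = -0.5941 + 0.3333*(-0.5941 + 1.2617) = -0.3716
  grad(y) = 0.0542, v = y - alpha*grad = -0.3739
  prox(v) = soft_thresh(-0.3739, 0.0774) = -0.2965
Iteration 3: beta = 0.5, y = -0.2965 + 0.5*(-0.2965 + 0.5941) = -0.1477
  grad(y) = 3.6373, v = y - alpha*grad = -0.299
  prox(v) = soft_thresh(-0.299, 0.0774) = -0.2216
Iteration 4: beta = 0.6, y = -0.2216 + 0.6*(-0.2216 + 0.2965) = -0.1767
  grad(y) = 3.1732, v = y - alpha*grad = -0.3087
  prox(v) = soft_thresh(-0.3087, 0.0774) = -0.2313
f(x_4) = 8*(-0.2313)^2 + 6*(-0.2313) + 1.86*|-0.2313| = -0.5296


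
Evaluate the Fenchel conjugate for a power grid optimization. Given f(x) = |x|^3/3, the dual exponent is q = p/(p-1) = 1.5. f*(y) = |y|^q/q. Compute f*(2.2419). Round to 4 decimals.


The conjugate exponent q satisfies 1/p + 1/q = 1.
p = 3, so q = 3/(3 - 1) = 1.5
|y|^q = 2.2419^1.5 = 3.3568
f*(2.2419) = 3.3568 / 1.5 = 2.2379


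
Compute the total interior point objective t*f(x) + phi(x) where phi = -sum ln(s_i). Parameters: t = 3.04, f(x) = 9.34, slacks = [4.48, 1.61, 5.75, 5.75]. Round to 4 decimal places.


Step 1: Compute log-barrier.
ln values: [1.4996, 0.4762, 1.7492, 1.7492]
phi = -(1.4996 + 0.4762 + 1.7492 + 1.7492) = -5.4743
Step 2: Compute augmented objective.
t*f(x) = 3.04*9.34 = 28.3936
Total = 28.3936 - 5.4743 = 22.9193


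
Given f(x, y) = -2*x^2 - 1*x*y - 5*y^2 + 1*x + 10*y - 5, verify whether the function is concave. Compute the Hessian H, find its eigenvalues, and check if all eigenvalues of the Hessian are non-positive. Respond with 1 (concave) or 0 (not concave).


The Hessian of f(x,y) = -2*x^2 - 1*x*y - 5*y^2 + 1*x + 10*y - 5 is:
H = [[-4, -1], [-1, -10]]
Trace = -4 - 10 = -14
Determinant = -4*-10 - (-1)^2 = 39
Discriminant = (-14)^2 - 4*39 = 40.0
Eigenvalues: lambda_1 = -10.1623, lambda_2 = -3.8377
The function is concave.

1


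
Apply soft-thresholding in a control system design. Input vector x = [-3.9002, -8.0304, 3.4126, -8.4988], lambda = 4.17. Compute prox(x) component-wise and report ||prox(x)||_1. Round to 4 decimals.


Soft-thresholding with lambda = 4.17:
prox(-3.9002) = sign(-3.9002)*max(|-3.9002| - 4.17, 0) = 0.0
prox(-8.0304) = sign(-8.0304)*max(|-8.0304| - 4.17, 0) = -3.8604
prox(3.4126) = sign(3.4126)*max(|3.4126| - 4.17, 0) = 0.0
prox(-8.4988) = sign(-8.4988)*max(|-8.4988| - 4.17, 0) = -4.3288
prox(x) = [0.0, -3.8604, 0.0, -4.3288]
||prox(x)||_1 = 0.0 + 3.8604 + 0.0 + 4.3288 = 8.1892


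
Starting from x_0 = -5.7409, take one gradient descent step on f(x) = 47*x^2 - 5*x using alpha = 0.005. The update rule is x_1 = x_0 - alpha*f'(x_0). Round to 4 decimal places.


We compute the gradient at x_0 and apply the update.
f'(x) = 94*x - 5
f'(-5.7409) = 94*-5.7409 - 5 = -544.6446
x_1 = -5.7409 - 0.005*-544.6446 = -3.0177


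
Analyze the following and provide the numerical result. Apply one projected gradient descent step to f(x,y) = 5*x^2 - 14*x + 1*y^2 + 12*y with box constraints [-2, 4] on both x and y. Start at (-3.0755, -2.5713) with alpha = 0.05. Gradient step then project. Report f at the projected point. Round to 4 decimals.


Step 1: Compute gradient at (-3.0755, -2.5713).
grad_x = 2*5*-3.0755 - 14 = -44.755
grad_y = 2*1*-2.5713 + 12 = 6.8574
Step 2: Gradient step.
x_raw = -3.0755 - 0.05*-44.755 = -0.8378
y_raw = -2.5713 - 0.05*6.8574 = -2.9142
Step 3: Project onto [-2, 4].
x_proj = clip(-0.8378) = -0.8378
y_proj = clip(-2.9142) = -2.0
Step 4: Evaluate f.
f(-0.8378, -2.0) = -4.7624


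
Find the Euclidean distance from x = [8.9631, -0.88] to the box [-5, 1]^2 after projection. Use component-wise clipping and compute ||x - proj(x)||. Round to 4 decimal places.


Project each component onto [-5, 1].
clip(8.9631) = 1.0, clip(-0.88) = -0.88
Projection = [1.0, -0.88]
Squared diffs: [63.411, 0.0]
Distance = sqrt(63.411) = 7.9631


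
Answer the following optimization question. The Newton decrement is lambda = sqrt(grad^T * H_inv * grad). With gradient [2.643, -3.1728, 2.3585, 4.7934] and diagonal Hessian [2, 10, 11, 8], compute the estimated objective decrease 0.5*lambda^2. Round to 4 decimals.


Step 1: H is diagonal, so H^(-1) * g = [1.3215, -0.3173, 0.2144, 0.5992].
Step 2: g^T H^(-1) g = sum_i g_i^2 / H_ii
  = (2.643)^2/2 + (-3.1728)^2/10 + (2.3585)^2/11 + (4.7934)^2/8
  = 3.4927 + 1.0067 + 0.5057 + 2.8721 = 7.8772
Step 3: Objective decrease = 0.5 * g^T H^(-1) g = 3.9386


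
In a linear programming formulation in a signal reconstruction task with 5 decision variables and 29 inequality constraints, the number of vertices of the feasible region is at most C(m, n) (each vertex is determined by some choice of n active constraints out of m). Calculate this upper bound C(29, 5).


Each vertex corresponds to some choice of n active constraints out of m, so the number of vertices is at most C(m, n) = m! / (n!(m-n)!).
m = 29, n = 5
Numerator: 29 * 28 * 27 * 26 * 25
Denominator: 5! = 120
C(29, 5) = 118755


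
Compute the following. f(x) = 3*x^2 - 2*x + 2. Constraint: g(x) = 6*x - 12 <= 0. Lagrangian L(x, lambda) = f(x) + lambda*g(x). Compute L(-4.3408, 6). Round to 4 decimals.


Step 1: Evaluate f(x).
f(-4.3408) = 3*(-4.3408)^2 - 2*(-4.3408) + 2 = 67.2092
Step 2: Evaluate g(x).
g(-4.3408) = 6*-4.3408 - 12 = -38.0448
Step 3: Compute Lagrangian.
L = 67.2092 + 6*-38.0448 = -161.0596


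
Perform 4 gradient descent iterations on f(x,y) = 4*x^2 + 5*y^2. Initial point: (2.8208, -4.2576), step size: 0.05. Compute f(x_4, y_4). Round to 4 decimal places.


Gradient descent on f(x,y) = 4*x^2 + 5*y^2.
Starting point: (2.8208, -4.2576), alpha = 0.05
Step 1: grad_x = 2*4*2.8208 = 22.5664, grad_y = 2*5*-4.2576 = -42.576
  x_1 = 2.8208 - 0.05*22.5664 = 1.6925
  y_1 = -4.2576 - 0.05*-42.576 = -2.1288
Step 2: grad_x = 2*4*1.6925 = 13.5398, grad_y = 2*5*-2.1288 = -21.288
  x_2 = 1.6925 - 0.05*13.5398 = 1.0155
  y_2 = -2.1288 - 0.05*-21.288 = -1.0644
Step 3: grad_x = 2*4*1.0155 = 8.1239, grad_y = 2*5*-1.0644 = -10.644
  x_3 = 1.0155 - 0.05*8.1239 = 0.6093
  y_3 = -1.0644 - 0.05*-10.644 = -0.5322
Step 4: grad_x = 2*4*0.6093 = 4.8743, grad_y = 2*5*-0.5322 = -5.322
  x_4 = 0.6093 - 0.05*4.8743 = 0.3656
  y_4 = -0.5322 - 0.05*-5.322 = -0.2661
f(0.3656, -0.2661) = 4*0.3656^2 + 5*(-0.2661)^2 = 0.8886


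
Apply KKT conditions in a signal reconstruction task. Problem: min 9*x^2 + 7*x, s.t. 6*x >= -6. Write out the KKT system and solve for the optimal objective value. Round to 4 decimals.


Step 1: Try lambda = 0 (constraint inactive).
Stationarity: 2*9*x + 7 = 0
x* = -7/(2*9) = -7/18 = -0.3889 (rounded; the exact value -7/18 is used below)
Check constraint: 6*-0.3889 = -2.3334 >= -6 -- satisfied.
Step 2: Compute optimal value.
f(x*) = 9*(-7/18)^2 + 7*(-7/18) = -1.3611


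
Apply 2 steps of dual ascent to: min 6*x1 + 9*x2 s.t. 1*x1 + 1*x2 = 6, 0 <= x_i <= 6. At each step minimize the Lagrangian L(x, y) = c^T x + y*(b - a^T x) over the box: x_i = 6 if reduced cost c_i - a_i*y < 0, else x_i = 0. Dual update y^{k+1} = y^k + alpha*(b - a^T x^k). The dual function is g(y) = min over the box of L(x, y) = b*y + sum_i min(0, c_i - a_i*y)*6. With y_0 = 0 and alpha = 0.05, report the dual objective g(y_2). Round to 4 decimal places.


Dual ascent for LP: min 6*x1 + 9*x2, 1*x1 + 1*x2 = 6, 0 <= x_i <= 6
Step 1: y^k = 0.0, reduced costs: (6.0, 9.0)
  x^k = (0.0, 0.0), subgradient = b - a^T x = 6.0
  y^{k+1} = 0.0 + 0.05*6.0 = 0.3
Step 2: y^k = 0.3, reduced costs: (5.7, 8.7)
  x^k = (0.0, 0.0), subgradient = b - a^T x = 6.0
  y^{k+1} = 0.3 + 0.05*6.0 = 0.6
Dual objective at y_2 = 0.6: reduced costs (5.4, 8.4), box minimizer x = (0.0, 0.0)
g(y_2) = b*y + (c1 - a1*y)*x1 + (c2 - a2*y)*x2 = 6*0.6 + 5.4*0.0 + 8.4*0.0 = 3.6 + 0.0 + 0.0 = 3.6


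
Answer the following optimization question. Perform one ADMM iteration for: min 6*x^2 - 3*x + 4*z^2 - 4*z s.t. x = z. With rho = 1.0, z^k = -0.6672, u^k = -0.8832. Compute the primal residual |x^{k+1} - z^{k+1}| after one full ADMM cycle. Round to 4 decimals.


ADMM iteration with rho = 1.0, z^k = -0.6672, u^k = -0.8832
Step 1: x-update.
Minimize 6*x^2 - 3*x + (1.0/2)*(x + 0.6672 - 0.8832)^2
FOC: (2*6 + 1.0)*x = 3 + 1.0*(-0.6672 + 0.8832)
x^{k+1} = 0.2474
Step 2: z-update.
Minimize 4*z^2 - 4*z + (1.0/2)*(0.2474 - z - 0.8832)^2
FOC: (2*4 + 1.0)*z = 4 + 1.0*(0.2474 - 0.8832)
z^{k+1} = 0.3738
Step 3: u-update.
u^{k+1} = -0.8832 + 0.2474 - 0.3738 = -1.0096
Step 4: Primal residual = |0.2474 - 0.3738| = 0.1264


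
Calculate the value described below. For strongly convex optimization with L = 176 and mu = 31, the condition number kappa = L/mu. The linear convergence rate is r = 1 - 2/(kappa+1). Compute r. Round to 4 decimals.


Step 1: Compute the condition number.
kappa = L/mu = 176/31 = 5.6774
Step 2: Compute the convergence rate.
r = 1 - 2/(kappa + 1) = 1 - 2*mu/(L + mu) = (L - mu)/(L + mu) = 145/207 = 0.7005


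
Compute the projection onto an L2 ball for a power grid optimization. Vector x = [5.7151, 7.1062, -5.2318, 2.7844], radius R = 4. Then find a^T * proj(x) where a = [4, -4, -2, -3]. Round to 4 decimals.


Step 1: Compute ||x|| (intermediates to 6 decimals).
||x|| = sqrt(5.7151^2 + 7.1062^2 + (-5.2318)^2 + 2.7844^2) = 10.875894
Step 2: Project.
Since ||x|| > R, scale = R/||x|| = 4/10.875894 = 0.367786, proj(x) = scale * x
proj(x) = [2.101934, 2.613561, -1.924183, 1.024063]
Step 3: Dot product.
a^T * proj(x) = 4*2.101934 - 4*2.613561 - 2*(-1.924183) - 3*1.024063 = -1.2703


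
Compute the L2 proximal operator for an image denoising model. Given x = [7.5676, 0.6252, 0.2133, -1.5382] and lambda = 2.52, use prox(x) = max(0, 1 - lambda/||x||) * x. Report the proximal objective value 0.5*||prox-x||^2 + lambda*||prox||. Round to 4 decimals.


Step 1: Compute ||x||.
||x|| = 7.7505
Step 2: Compute scaling factor.
scale = max(0, 1 - 2.52/7.7505) = 0.6749
Step 3: prox(x) = [5.1071, 0.4219, 0.1439, -1.0381]
||prox(x)|| = 5.2305
Step 4: Proximal objective.
0.5*||prox-x||^2 = 3.1752
lambda*||prox|| = 13.1809
Total = 16.3562


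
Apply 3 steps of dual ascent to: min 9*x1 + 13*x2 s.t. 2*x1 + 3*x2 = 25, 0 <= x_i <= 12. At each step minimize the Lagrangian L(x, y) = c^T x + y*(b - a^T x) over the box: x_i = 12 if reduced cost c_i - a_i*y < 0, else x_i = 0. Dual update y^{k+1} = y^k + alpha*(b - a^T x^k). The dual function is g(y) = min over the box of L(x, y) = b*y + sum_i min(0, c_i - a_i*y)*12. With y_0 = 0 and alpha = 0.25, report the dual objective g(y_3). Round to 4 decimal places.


Dual ascent for LP: min 9*x1 + 13*x2, 2*x1 + 3*x2 = 25, 0 <= x_i <= 12
Step 1: y^k = 0.0, reduced costs: (9.0, 13.0)
  x^k = (0.0, 0.0), subgradient = b - a^T x = 25.0
  y^{k+1} = 0.0 + 0.25*25.0 = 6.25
Step 2: y^k = 6.25, reduced costs: (-3.5, -5.75)
  x^k = (12.0, 12.0), subgradient = b - a^T x = -35.0
  y^{k+1} = 6.25 + 0.25*-35.0 = -2.5
Step 3: y^k = -2.5, reduced costs: (14.0, 20.5)
  x^k = (0.0, 0.0), subgradient = b - a^T x = 25.0
  y^{k+1} = -2.5 + 0.25*25.0 = 3.75
Dual objective at y_3 = 3.75: reduced costs (1.5, 1.75), box minimizer x = (0.0, 0.0)
g(y_3) = b*y + (c1 - a1*y)*x1 + (c2 - a2*y)*x2 = 25*3.75 + 1.5*0.0 + 1.75*0.0 = 93.75 + 0.0 + 0.0 = 93.75


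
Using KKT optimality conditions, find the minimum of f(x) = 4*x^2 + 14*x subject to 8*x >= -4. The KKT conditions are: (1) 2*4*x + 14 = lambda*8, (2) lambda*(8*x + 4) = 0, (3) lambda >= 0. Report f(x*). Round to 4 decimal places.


Step 1: Try lambda = 0 (constraint inactive).
x_unc = -14/(2*4) = -1.75
Check: 8*-1.75 = -14.0 < -4 -- violated!
Step 2: Constraint must be active: 8*x = -4
x* = -4/8 = -0.5
lambda = (2*4*(-0.5) + 14)/8 = 1.25
Step 3: Compute optimal value.
f(x*) = 4*(-0.5)^2 + 14*(-0.5) = -6.0


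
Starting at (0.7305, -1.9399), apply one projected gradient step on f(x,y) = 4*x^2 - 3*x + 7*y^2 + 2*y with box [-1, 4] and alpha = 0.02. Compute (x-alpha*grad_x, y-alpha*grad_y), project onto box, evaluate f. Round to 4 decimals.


Step 1: Compute gradient at (0.7305, -1.9399).
grad_x = 2*4*0.7305 - 3 = 2.844
grad_y = 2*7*-1.9399 + 2 = -25.1586
Step 2: Gradient step.
x_raw = 0.7305 - 0.02*2.844 = 0.6736
y_raw = -1.9399 - 0.02*-25.1586 = -1.4367
Step 3: Project onto [-1, 4].
x_proj = clip(0.6736) = 0.6736
y_proj = clip(-1.4367) = -1.0
Step 4: Evaluate f.
f(0.6736, -1.0) = 4.7942


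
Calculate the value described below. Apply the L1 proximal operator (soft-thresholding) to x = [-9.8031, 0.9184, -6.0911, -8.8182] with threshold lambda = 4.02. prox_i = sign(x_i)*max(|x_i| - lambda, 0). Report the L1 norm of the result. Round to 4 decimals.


Soft-thresholding with lambda = 4.02:
prox(-9.8031) = sign(-9.8031)*max(|-9.8031| - 4.02, 0) = -5.7831
prox(0.9184) = sign(0.9184)*max(|0.9184| - 4.02, 0) = 0.0
prox(-6.0911) = sign(-6.0911)*max(|-6.0911| - 4.02, 0) = -2.0711
prox(-8.8182) = sign(-8.8182)*max(|-8.8182| - 4.02, 0) = -4.7982
prox(x) = [-5.7831, 0.0, -2.0711, -4.7982]
||prox(x)||_1 = 5.7831 + 0.0 + 2.0711 + 4.7982 = 12.6524


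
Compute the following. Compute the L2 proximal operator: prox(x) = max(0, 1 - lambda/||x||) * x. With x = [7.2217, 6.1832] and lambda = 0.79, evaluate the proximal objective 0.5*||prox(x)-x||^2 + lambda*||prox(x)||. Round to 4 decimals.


Step 1: Compute ||x||.
||x|| = 9.5071
Step 2: Compute scaling factor.
scale = max(0, 1 - 0.79/9.5071) = 0.9169
Step 3: prox(x) = [6.6216, 5.6694]
||prox(x)|| = 8.7171
Step 4: Proximal objective.
0.5*||prox-x||^2 = 0.3121
lambda*||prox|| = 6.8865
Total = 7.1986


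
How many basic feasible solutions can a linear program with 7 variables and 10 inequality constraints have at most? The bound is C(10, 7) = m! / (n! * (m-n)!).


Each vertex corresponds to some choice of n active constraints out of m, so the number of vertices is at most C(m, n) = m! / (n!(m-n)!).
m = 10, n = 7
Numerator: 10 * 9 * 8 * 7 * 6 * 5 * 4
Denominator: 7! = 5040
C(10, 7) = 120


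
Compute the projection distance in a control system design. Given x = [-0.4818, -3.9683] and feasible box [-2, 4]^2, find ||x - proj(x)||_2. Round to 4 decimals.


Project each component onto [-2, 4].
clip(-0.4818) = -0.4818, clip(-3.9683) = -2.0
Projection = [-0.4818, -2.0]
Squared diffs: [0.0, 3.8742]
Distance = sqrt(3.8742) = 1.9683


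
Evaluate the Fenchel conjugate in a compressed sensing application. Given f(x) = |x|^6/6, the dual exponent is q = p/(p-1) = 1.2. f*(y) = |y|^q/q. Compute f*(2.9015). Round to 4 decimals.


The conjugate exponent q satisfies 1/p + 1/q = 1.
p = 6, so q = 6/(6 - 1) = 1.2
|y|^q = 2.9015^1.2 = 3.5904
f*(2.9015) = 3.5904 / 1.2 = 2.992


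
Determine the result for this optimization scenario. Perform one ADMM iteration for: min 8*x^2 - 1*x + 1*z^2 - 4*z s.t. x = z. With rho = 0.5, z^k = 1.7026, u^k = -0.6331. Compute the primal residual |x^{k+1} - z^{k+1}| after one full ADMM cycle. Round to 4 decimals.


ADMM iteration with rho = 0.5, z^k = 1.7026, u^k = -0.6331
Step 1: x-update.
Minimize 8*x^2 - 1*x + (0.5/2)*(x - 1.7026 - 0.6331)^2
FOC: (2*8 + 0.5)*x = 1 + 0.5*(1.7026 + 0.6331)
x^{k+1} = 0.1314
Step 2: z-update.
Minimize 1*z^2 - 4*z + (0.5/2)*(0.1314 - z - 0.6331)^2
FOC: (2*1 + 0.5)*z = 4 + 0.5*(0.1314 - 0.6331)
z^{k+1} = 1.4997
Step 3: u-update.
u^{k+1} = -0.6331 + 0.1314 - 1.4997 = -2.0014
Step 4: Primal residual = |0.1314 - 1.4997| = 1.3683


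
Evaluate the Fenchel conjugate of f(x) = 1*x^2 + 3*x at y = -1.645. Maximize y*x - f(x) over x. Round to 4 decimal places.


f*(y) = sup_x {y*x - a*x^2 - b*x} = sup_x {(y-b)*x - a*x^2}
FOC: (y - b) - 2a*x = 0 => x* = (y - b)/(2a)
x* = (-1.645 - 3)/(2*1) = -2.3225
f*(-1.645) = (y-b)^2/(4a) = (-1.645 - 3)^2/(4*1)
= 21.576/4 = 5.394


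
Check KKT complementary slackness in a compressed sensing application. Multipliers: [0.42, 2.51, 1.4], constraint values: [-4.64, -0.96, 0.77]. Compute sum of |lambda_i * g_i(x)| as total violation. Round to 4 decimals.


KKT complementary slackness check:
lambda_1 * g_1 = 0.42 * -4.64 = -1.9488
lambda_2 * g_2 = 2.51 * -0.96 = -2.4096
lambda_3 * g_3 = 1.4 * 0.77 = 1.078
Total violation = 1.9488 + 2.4096 + 1.078 = 5.4364


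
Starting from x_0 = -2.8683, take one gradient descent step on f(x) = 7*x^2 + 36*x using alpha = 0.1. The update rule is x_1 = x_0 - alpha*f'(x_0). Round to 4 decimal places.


We compute the gradient at x_0 and apply the update.
f'(x) = 14*x + 36
f'(-2.8683) = 14*-2.8683 + 36 = -4.1562
x_1 = -2.8683 - 0.1*-4.1562 = -2.4527


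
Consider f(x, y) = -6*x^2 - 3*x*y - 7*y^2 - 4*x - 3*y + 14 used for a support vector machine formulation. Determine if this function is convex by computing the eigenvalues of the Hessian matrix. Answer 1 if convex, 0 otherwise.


The Hessian of f(x,y) = -6*x^2 - 3*x*y - 7*y^2 - 4*x - 3*y + 14 is:
H = [[-12, -3], [-3, -14]]
Trace = -12 - 14 = -26
Determinant = -12*-14 - (-3)^2 = 159
Discriminant = (-26)^2 - 4*159 = 40.0
Eigenvalues: lambda_1 = -16.1623, lambda_2 = -9.8377
The function is not convex.

0
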